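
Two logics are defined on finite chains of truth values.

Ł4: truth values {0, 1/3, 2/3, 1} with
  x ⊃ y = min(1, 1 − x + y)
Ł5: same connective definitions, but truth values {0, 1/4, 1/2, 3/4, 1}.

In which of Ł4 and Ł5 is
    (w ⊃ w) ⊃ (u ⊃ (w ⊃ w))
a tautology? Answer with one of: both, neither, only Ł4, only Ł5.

both

In Ł4: every assignment gives 1 — tautology.
In Ł5: every assignment gives 1 — tautology.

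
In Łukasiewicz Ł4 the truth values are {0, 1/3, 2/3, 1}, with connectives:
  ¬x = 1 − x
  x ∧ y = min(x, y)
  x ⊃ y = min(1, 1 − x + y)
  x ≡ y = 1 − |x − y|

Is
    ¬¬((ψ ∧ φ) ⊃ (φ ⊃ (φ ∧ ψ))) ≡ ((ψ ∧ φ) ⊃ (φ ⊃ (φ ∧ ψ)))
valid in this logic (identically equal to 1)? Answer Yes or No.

Yes

φ = 0, ψ = 0 ↦ 1
φ = 0, ψ = 1/3 ↦ 1
φ = 0, ψ = 2/3 ↦ 1
φ = 0, ψ = 1 ↦ 1
φ = 1/3, ψ = 0 ↦ 1
φ = 1/3, ψ = 1/3 ↦ 1
φ = 1/3, ψ = 2/3 ↦ 1
φ = 1/3, ψ = 1 ↦ 1
φ = 2/3, ψ = 0 ↦ 1
φ = 2/3, ψ = 1/3 ↦ 1
φ = 2/3, ψ = 2/3 ↦ 1
φ = 2/3, ψ = 1 ↦ 1
φ = 1, ψ = 0 ↦ 1
φ = 1, ψ = 1/3 ↦ 1
φ = 1, ψ = 2/3 ↦ 1
φ = 1, ψ = 1 ↦ 1
Every assignment gives a value ≥ 1.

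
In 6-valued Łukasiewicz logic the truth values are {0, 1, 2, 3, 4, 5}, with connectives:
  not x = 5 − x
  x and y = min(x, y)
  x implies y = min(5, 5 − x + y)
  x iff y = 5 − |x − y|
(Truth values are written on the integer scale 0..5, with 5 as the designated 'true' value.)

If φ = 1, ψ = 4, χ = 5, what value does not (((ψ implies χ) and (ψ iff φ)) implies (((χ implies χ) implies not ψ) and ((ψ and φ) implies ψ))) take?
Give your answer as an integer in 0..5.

ψ implies χ = 4 implies 5 = 5
ψ iff φ = 4 iff 1 = 2
(ψ implies χ) and (ψ iff φ) = 5 and 2 = 2
χ implies χ = 5 implies 5 = 5
not ψ = not 4 = 1
(χ implies χ) implies not ψ = 5 implies 1 = 1
ψ and φ = 4 and 1 = 1
(ψ and φ) implies ψ = 1 implies 4 = 5
((χ implies χ) implies not ψ) and ((ψ and φ) implies ψ) = 1 and 5 = 1
((ψ implies χ) and (ψ iff φ)) implies (((χ implies χ) implies not ψ) and ((ψ and φ) implies ψ)) = 2 implies 1 = 4
not (((ψ implies χ) and (ψ iff φ)) implies (((χ implies χ) implies not ψ) and ((ψ and φ) implies ψ))) = not 4 = 1

1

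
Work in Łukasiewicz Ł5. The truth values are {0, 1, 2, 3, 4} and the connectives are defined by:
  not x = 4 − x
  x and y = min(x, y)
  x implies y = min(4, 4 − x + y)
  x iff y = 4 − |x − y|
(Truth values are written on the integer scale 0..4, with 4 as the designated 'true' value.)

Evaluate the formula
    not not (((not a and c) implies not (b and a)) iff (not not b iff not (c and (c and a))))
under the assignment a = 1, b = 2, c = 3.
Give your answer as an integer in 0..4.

3

not a = not 1 = 3
not a and c = 3 and 3 = 3
b and a = 2 and 1 = 1
not (b and a) = not 1 = 3
(not a and c) implies not (b and a) = 3 implies 3 = 4
not b = not 2 = 2
not not b = not 2 = 2
c and a = 3 and 1 = 1
c and (c and a) = 3 and 1 = 1
not (c and (c and a)) = not 1 = 3
not not b iff not (c and (c and a)) = 2 iff 3 = 3
((not a and c) implies not (b and a)) iff (not not b iff not (c and (c and a))) = 4 iff 3 = 3
not (((not a and c) implies not (b and a)) iff (not not b iff not (c and (c and a)))) = not 3 = 1
not not (((not a and c) implies not (b and a)) iff (not not b iff not (c and (c and a)))) = not 1 = 3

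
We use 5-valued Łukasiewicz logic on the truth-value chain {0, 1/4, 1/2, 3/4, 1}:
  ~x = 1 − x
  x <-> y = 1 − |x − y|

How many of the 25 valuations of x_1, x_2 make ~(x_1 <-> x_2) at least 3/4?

value 1: 2 assignments (counts)
value 3/4: 4 assignments (counts)
value 1/2: 6 assignments
value 1/4: 8 assignments
value 0: 5 assignments
So 6 of the 25 assignments meet the threshold.

6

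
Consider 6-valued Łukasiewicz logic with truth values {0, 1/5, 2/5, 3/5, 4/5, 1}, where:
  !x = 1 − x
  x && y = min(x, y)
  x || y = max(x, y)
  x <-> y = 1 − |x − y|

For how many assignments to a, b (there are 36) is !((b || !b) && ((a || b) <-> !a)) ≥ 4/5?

9

value 1: 7 assignments (counts)
value 4/5: 2 assignments (counts)
value 3/5: 9 assignments
value 2/5: 9 assignments
value 1/5: 8 assignments
value 0: 1 assignment
So 9 of the 36 assignments meet the threshold.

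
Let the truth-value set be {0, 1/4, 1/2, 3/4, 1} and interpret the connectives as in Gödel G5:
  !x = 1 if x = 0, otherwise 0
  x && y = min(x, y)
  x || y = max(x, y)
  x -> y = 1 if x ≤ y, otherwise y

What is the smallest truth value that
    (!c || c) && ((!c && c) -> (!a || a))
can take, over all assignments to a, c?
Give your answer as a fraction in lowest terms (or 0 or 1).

Take a = 0, c = 1/4:
!c = !1/4 = 0
!c || c = 0 || 1/4 = 1/4
!c = !1/4 = 0
!c && c = 0 && 1/4 = 0
!a = !0 = 1
!a || a = 1 || 0 = 1
(!c && c) -> (!a || a) = 0 -> 1 = 1
(!c || c) && ((!c && c) -> (!a || a)) = 1/4 && 1 = 1/4
No assignment yields a value below 1/4, so this is the minimum.

1/4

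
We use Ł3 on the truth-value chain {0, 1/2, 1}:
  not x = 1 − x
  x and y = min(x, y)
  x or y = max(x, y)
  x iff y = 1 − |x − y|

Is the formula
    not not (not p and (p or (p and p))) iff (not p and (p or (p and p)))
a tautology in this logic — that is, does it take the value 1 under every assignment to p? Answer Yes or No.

Yes

p = 0 ↦ 1
p = 1/2 ↦ 1
p = 1 ↦ 1
Every assignment gives a value ≥ 1.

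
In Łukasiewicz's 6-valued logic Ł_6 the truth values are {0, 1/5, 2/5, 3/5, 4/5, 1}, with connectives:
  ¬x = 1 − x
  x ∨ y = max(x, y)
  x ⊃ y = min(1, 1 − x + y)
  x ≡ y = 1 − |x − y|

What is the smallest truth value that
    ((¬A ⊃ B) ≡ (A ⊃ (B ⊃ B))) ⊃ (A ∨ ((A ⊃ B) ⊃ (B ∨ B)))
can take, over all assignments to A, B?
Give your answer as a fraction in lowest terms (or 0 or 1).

Take A = 2/5, B = 2/5:
¬A = ¬2/5 = 3/5
¬A ⊃ B = 3/5 ⊃ 2/5 = 4/5
B ⊃ B = 2/5 ⊃ 2/5 = 1
A ⊃ (B ⊃ B) = 2/5 ⊃ 1 = 1
(¬A ⊃ B) ≡ (A ⊃ (B ⊃ B)) = 4/5 ≡ 1 = 4/5
A ⊃ B = 2/5 ⊃ 2/5 = 1
B ∨ B = 2/5 ∨ 2/5 = 2/5
(A ⊃ B) ⊃ (B ∨ B) = 1 ⊃ 2/5 = 2/5
A ∨ ((A ⊃ B) ⊃ (B ∨ B)) = 2/5 ∨ 2/5 = 2/5
((¬A ⊃ B) ≡ (A ⊃ (B ⊃ B))) ⊃ (A ∨ ((A ⊃ B) ⊃ (B ∨ B))) = 4/5 ⊃ 2/5 = 3/5
No assignment yields a value below 3/5, so this is the minimum.

3/5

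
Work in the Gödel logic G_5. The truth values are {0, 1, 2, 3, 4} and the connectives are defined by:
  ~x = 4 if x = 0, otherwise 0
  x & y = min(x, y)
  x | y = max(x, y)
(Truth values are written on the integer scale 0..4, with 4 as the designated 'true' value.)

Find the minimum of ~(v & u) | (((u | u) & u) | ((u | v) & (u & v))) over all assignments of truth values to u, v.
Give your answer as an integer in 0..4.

Take u = 1, v = 1:
v & u = 1 & 1 = 1
~(v & u) = ~1 = 0
u | u = 1 | 1 = 1
(u | u) & u = 1 & 1 = 1
u | v = 1 | 1 = 1
u & v = 1 & 1 = 1
(u | v) & (u & v) = 1 & 1 = 1
((u | u) & u) | ((u | v) & (u & v)) = 1 | 1 = 1
~(v & u) | (((u | u) & u) | ((u | v) & (u & v))) = 0 | 1 = 1
No assignment yields a value below 1, so this is the minimum.

1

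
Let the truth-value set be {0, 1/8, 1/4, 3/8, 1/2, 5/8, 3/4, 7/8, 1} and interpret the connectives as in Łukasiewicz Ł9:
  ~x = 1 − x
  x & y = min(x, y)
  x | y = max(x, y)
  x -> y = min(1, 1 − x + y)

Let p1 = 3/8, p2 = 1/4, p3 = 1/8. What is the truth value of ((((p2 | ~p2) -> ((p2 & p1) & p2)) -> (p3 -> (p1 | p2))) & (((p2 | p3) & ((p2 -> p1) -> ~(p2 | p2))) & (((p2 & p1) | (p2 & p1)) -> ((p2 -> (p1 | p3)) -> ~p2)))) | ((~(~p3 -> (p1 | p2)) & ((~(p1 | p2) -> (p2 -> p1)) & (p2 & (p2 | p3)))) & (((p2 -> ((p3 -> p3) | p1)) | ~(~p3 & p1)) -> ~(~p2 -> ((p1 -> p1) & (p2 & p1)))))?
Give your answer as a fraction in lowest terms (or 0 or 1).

~p2 = ~1/4 = 3/4
p2 | ~p2 = 1/4 | 3/4 = 3/4
p2 & p1 = 1/4 & 3/8 = 1/4
(p2 & p1) & p2 = 1/4 & 1/4 = 1/4
(p2 | ~p2) -> ((p2 & p1) & p2) = 3/4 -> 1/4 = 1/2
p1 | p2 = 3/8 | 1/4 = 3/8
p3 -> (p1 | p2) = 1/8 -> 3/8 = 1
((p2 | ~p2) -> ((p2 & p1) & p2)) -> (p3 -> (p1 | p2)) = 1/2 -> 1 = 1
p2 | p3 = 1/4 | 1/8 = 1/4
p2 -> p1 = 1/4 -> 3/8 = 1
p2 | p2 = 1/4 | 1/4 = 1/4
~(p2 | p2) = ~1/4 = 3/4
(p2 -> p1) -> ~(p2 | p2) = 1 -> 3/4 = 3/4
(p2 | p3) & ((p2 -> p1) -> ~(p2 | p2)) = 1/4 & 3/4 = 1/4
p2 & p1 = 1/4 & 3/8 = 1/4
p2 & p1 = 1/4 & 3/8 = 1/4
(p2 & p1) | (p2 & p1) = 1/4 | 1/4 = 1/4
p1 | p3 = 3/8 | 1/8 = 3/8
p2 -> (p1 | p3) = 1/4 -> 3/8 = 1
~p2 = ~1/4 = 3/4
(p2 -> (p1 | p3)) -> ~p2 = 1 -> 3/4 = 3/4
((p2 & p1) | (p2 & p1)) -> ((p2 -> (p1 | p3)) -> ~p2) = 1/4 -> 3/4 = 1
((p2 | p3) & ((p2 -> p1) -> ~(p2 | p2))) & (((p2 & p1) | (p2 & p1)) -> ((p2 -> (p1 | p3)) -> ~p2)) = 1/4 & 1 = 1/4
(((p2 | ~p2) -> ((p2 & p1) & p2)) -> (p3 -> (p1 | p2))) & (((p2 | p3) & ((p2 -> p1) -> ~(p2 | p2))) & (((p2 & p1) | (p2 & p1)) -> ((p2 -> (p1 | p3)) -> ~p2))) = 1 & 1/4 = 1/4
~p3 = ~1/8 = 7/8
p1 | p2 = 3/8 | 1/4 = 3/8
~p3 -> (p1 | p2) = 7/8 -> 3/8 = 1/2
~(~p3 -> (p1 | p2)) = ~1/2 = 1/2
p1 | p2 = 3/8 | 1/4 = 3/8
~(p1 | p2) = ~3/8 = 5/8
p2 -> p1 = 1/4 -> 3/8 = 1
~(p1 | p2) -> (p2 -> p1) = 5/8 -> 1 = 1
p2 | p3 = 1/4 | 1/8 = 1/4
p2 & (p2 | p3) = 1/4 & 1/4 = 1/4
(~(p1 | p2) -> (p2 -> p1)) & (p2 & (p2 | p3)) = 1 & 1/4 = 1/4
~(~p3 -> (p1 | p2)) & ((~(p1 | p2) -> (p2 -> p1)) & (p2 & (p2 | p3))) = 1/2 & 1/4 = 1/4
p3 -> p3 = 1/8 -> 1/8 = 1
(p3 -> p3) | p1 = 1 | 3/8 = 1
p2 -> ((p3 -> p3) | p1) = 1/4 -> 1 = 1
~p3 = ~1/8 = 7/8
~p3 & p1 = 7/8 & 3/8 = 3/8
~(~p3 & p1) = ~3/8 = 5/8
(p2 -> ((p3 -> p3) | p1)) | ~(~p3 & p1) = 1 | 5/8 = 1
~p2 = ~1/4 = 3/4
p1 -> p1 = 3/8 -> 3/8 = 1
p2 & p1 = 1/4 & 3/8 = 1/4
(p1 -> p1) & (p2 & p1) = 1 & 1/4 = 1/4
~p2 -> ((p1 -> p1) & (p2 & p1)) = 3/4 -> 1/4 = 1/2
~(~p2 -> ((p1 -> p1) & (p2 & p1))) = ~1/2 = 1/2
((p2 -> ((p3 -> p3) | p1)) | ~(~p3 & p1)) -> ~(~p2 -> ((p1 -> p1) & (p2 & p1))) = 1 -> 1/2 = 1/2
(~(~p3 -> (p1 | p2)) & ((~(p1 | p2) -> (p2 -> p1)) & (p2 & (p2 | p3)))) & (((p2 -> ((p3 -> p3) | p1)) | ~(~p3 & p1)) -> ~(~p2 -> ((p1 -> p1) & (p2 & p1)))) = 1/4 & 1/2 = 1/4
((((p2 | ~p2) -> ((p2 & p1) & p2)) -> (p3 -> (p1 | p2))) & (((p2 | p3) & ((p2 -> p1) -> ~(p2 | p2))) & (((p2 & p1) | (p2 & p1)) -> ((p2 -> (p1 | p3)) -> ~p2)))) | ((~(~p3 -> (p1 | p2)) & ((~(p1 | p2) -> (p2 -> p1)) & (p2 & (p2 | p3)))) & (((p2 -> ((p3 -> p3) | p1)) | ~(~p3 & p1)) -> ~(~p2 -> ((p1 -> p1) & (p2 & p1))))) = 1/4 | 1/4 = 1/4

1/4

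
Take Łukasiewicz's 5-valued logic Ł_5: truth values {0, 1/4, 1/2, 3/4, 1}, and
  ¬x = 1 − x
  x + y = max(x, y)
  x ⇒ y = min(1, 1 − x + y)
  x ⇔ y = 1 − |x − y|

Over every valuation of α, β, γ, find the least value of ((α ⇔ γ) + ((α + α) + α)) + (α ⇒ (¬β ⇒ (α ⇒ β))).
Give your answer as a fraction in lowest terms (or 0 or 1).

Take α = 3/4, β = 0, γ = 0:
α ⇔ γ = 3/4 ⇔ 0 = 1/4
α + α = 3/4 + 3/4 = 3/4
(α + α) + α = 3/4 + 3/4 = 3/4
(α ⇔ γ) + ((α + α) + α) = 1/4 + 3/4 = 3/4
¬β = ¬0 = 1
α ⇒ β = 3/4 ⇒ 0 = 1/4
¬β ⇒ (α ⇒ β) = 1 ⇒ 1/4 = 1/4
α ⇒ (¬β ⇒ (α ⇒ β)) = 3/4 ⇒ 1/4 = 1/2
((α ⇔ γ) + ((α + α) + α)) + (α ⇒ (¬β ⇒ (α ⇒ β))) = 3/4 + 1/2 = 3/4
No assignment yields a value below 3/4, so this is the minimum.

3/4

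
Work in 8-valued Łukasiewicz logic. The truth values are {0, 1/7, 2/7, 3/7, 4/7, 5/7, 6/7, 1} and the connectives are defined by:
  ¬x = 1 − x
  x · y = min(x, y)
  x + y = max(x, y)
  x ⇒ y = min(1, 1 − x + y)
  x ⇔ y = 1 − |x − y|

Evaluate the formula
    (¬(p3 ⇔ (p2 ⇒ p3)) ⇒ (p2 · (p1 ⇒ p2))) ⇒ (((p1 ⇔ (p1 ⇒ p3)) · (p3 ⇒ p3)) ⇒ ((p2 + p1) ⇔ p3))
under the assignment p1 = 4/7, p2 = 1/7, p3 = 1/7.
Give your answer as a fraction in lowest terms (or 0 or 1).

1

p2 ⇒ p3 = 1/7 ⇒ 1/7 = 1
p3 ⇔ (p2 ⇒ p3) = 1/7 ⇔ 1 = 1/7
¬(p3 ⇔ (p2 ⇒ p3)) = ¬1/7 = 6/7
p1 ⇒ p2 = 4/7 ⇒ 1/7 = 4/7
p2 · (p1 ⇒ p2) = 1/7 · 4/7 = 1/7
¬(p3 ⇔ (p2 ⇒ p3)) ⇒ (p2 · (p1 ⇒ p2)) = 6/7 ⇒ 1/7 = 2/7
p1 ⇒ p3 = 4/7 ⇒ 1/7 = 4/7
p1 ⇔ (p1 ⇒ p3) = 4/7 ⇔ 4/7 = 1
p3 ⇒ p3 = 1/7 ⇒ 1/7 = 1
(p1 ⇔ (p1 ⇒ p3)) · (p3 ⇒ p3) = 1 · 1 = 1
p2 + p1 = 1/7 + 4/7 = 4/7
(p2 + p1) ⇔ p3 = 4/7 ⇔ 1/7 = 4/7
((p1 ⇔ (p1 ⇒ p3)) · (p3 ⇒ p3)) ⇒ ((p2 + p1) ⇔ p3) = 1 ⇒ 4/7 = 4/7
(¬(p3 ⇔ (p2 ⇒ p3)) ⇒ (p2 · (p1 ⇒ p2))) ⇒ (((p1 ⇔ (p1 ⇒ p3)) · (p3 ⇒ p3)) ⇒ ((p2 + p1) ⇔ p3)) = 2/7 ⇒ 4/7 = 1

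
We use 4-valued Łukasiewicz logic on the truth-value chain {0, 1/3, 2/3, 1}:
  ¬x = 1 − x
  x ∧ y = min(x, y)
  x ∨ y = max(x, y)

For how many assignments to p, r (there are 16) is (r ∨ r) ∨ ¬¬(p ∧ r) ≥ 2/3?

8

p = 0, r = 0 ↦ 0  <
p = 0, r = 1/3 ↦ 1/3  <
p = 0, r = 2/3 ↦ 2/3  ≥
p = 0, r = 1 ↦ 1  ≥
p = 1/3, r = 0 ↦ 0  <
p = 1/3, r = 1/3 ↦ 1/3  <
p = 1/3, r = 2/3 ↦ 2/3  ≥
p = 1/3, r = 1 ↦ 1  ≥
p = 2/3, r = 0 ↦ 0  <
p = 2/3, r = 1/3 ↦ 1/3  <
p = 2/3, r = 2/3 ↦ 2/3  ≥
p = 2/3, r = 1 ↦ 1  ≥
p = 1, r = 0 ↦ 0  <
p = 1, r = 1/3 ↦ 1/3  <
p = 1, r = 2/3 ↦ 2/3  ≥
p = 1, r = 1 ↦ 1  ≥
So 8 of the 16 assignments meet the threshold.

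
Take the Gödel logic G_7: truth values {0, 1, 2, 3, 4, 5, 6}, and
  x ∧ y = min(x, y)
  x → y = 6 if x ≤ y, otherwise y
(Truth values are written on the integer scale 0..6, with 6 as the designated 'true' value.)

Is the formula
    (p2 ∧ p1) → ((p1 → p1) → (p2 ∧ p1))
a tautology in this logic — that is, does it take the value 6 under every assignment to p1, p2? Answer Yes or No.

At p1 = 4, p2 = 6, for instance:
p2 ∧ p1 = 6 ∧ 4 = 4
p1 → p1 = 4 → 4 = 6
(p1 → p1) → (p2 ∧ p1) = 6 → 4 = 4
(p2 ∧ p1) → ((p1 → p1) → (p2 ∧ p1)) = 4 → 4 = 6
and checking the remaining 48 assignments likewise gives ≥ 6 in every case.

Yes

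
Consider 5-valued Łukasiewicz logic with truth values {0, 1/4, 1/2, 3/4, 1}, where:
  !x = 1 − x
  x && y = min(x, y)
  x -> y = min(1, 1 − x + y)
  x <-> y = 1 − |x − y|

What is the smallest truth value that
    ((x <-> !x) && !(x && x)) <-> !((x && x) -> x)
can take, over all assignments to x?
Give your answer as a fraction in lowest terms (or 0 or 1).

Take x = 1/4:
!x = !1/4 = 3/4
x <-> !x = 1/4 <-> 3/4 = 1/2
x && x = 1/4 && 1/4 = 1/4
!(x && x) = !1/4 = 3/4
(x <-> !x) && !(x && x) = 1/2 && 3/4 = 1/2
x && x = 1/4 && 1/4 = 1/4
(x && x) -> x = 1/4 -> 1/4 = 1
!((x && x) -> x) = !1 = 0
((x <-> !x) && !(x && x)) <-> !((x && x) -> x) = 1/2 <-> 0 = 1/2
No assignment yields a value below 1/2, so this is the minimum.

1/2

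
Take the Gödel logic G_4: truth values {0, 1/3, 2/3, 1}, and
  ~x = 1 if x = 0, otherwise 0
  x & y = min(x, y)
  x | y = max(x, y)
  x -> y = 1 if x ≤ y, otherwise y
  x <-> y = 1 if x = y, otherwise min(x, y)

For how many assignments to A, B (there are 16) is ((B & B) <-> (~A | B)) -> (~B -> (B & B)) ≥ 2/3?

13

A = 0, B = 0 ↦ 1  ≥
A = 0, B = 1/3 ↦ 1  ≥
A = 0, B = 2/3 ↦ 1  ≥
A = 0, B = 1 ↦ 1  ≥
A = 1/3, B = 0 ↦ 0  <
A = 1/3, B = 1/3 ↦ 1  ≥
A = 1/3, B = 2/3 ↦ 1  ≥
A = 1/3, B = 1 ↦ 1  ≥
A = 2/3, B = 0 ↦ 0  <
A = 2/3, B = 1/3 ↦ 1  ≥
A = 2/3, B = 2/3 ↦ 1  ≥
A = 2/3, B = 1 ↦ 1  ≥
A = 1, B = 0 ↦ 0  <
A = 1, B = 1/3 ↦ 1  ≥
A = 1, B = 2/3 ↦ 1  ≥
A = 1, B = 1 ↦ 1  ≥
So 13 of the 16 assignments meet the threshold.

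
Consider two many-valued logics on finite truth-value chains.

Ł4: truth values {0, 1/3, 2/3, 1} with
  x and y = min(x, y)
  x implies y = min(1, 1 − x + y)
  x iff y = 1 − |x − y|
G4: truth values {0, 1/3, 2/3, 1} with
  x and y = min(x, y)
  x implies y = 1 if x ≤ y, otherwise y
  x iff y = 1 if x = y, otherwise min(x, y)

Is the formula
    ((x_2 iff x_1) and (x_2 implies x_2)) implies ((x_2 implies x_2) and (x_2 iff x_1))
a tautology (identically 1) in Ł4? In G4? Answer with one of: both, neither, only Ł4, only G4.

both

In Ł4: every assignment gives 1 — tautology.
In G4: every assignment gives 1 — tautology.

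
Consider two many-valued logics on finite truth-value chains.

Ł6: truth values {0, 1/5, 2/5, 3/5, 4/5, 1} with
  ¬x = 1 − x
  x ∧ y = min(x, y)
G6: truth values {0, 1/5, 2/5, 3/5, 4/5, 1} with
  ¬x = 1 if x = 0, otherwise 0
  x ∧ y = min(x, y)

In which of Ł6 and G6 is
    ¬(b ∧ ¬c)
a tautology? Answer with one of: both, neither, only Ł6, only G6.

neither

In Ł6: at b = 1/5, c = 0 the value is 4/5 — not a tautology.
In G6: at b = 1/5, c = 0 the value is 0 — not a tautology.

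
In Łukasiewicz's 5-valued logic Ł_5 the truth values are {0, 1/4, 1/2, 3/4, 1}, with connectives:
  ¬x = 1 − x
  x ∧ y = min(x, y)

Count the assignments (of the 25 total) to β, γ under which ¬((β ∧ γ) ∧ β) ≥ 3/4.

value 1: 9 assignments (counts)
value 3/4: 7 assignments (counts)
value 1/2: 5 assignments
value 1/4: 3 assignments
value 0: 1 assignment
So 16 of the 25 assignments meet the threshold.

16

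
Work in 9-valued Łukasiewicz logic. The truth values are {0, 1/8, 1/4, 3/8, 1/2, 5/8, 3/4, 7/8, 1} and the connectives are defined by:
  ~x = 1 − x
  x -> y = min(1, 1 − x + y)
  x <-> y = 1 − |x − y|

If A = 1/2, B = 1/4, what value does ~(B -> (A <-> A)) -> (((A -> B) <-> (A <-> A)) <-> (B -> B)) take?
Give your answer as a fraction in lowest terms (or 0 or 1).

1

A <-> A = 1/2 <-> 1/2 = 1
B -> (A <-> A) = 1/4 -> 1 = 1
~(B -> (A <-> A)) = ~1 = 0
A -> B = 1/2 -> 1/4 = 3/4
A <-> A = 1/2 <-> 1/2 = 1
(A -> B) <-> (A <-> A) = 3/4 <-> 1 = 3/4
B -> B = 1/4 -> 1/4 = 1
((A -> B) <-> (A <-> A)) <-> (B -> B) = 3/4 <-> 1 = 3/4
~(B -> (A <-> A)) -> (((A -> B) <-> (A <-> A)) <-> (B -> B)) = 0 -> 3/4 = 1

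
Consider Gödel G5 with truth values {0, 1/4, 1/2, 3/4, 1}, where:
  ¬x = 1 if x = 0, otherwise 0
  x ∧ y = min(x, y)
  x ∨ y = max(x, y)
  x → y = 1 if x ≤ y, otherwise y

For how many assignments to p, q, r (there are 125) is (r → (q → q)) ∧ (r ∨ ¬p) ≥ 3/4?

65

value 1: 45 assignments (counts)
value 3/4: 20 assignments (counts)
value 1/2: 20 assignments
value 1/4: 20 assignments
value 0: 20 assignments
So 65 of the 125 assignments meet the threshold.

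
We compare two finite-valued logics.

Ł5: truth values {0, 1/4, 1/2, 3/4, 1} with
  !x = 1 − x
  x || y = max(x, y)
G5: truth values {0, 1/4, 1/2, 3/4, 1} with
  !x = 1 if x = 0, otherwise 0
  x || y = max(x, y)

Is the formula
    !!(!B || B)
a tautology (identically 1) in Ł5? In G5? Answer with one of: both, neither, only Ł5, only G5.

In Ł5: at B = 1/4 the value is 3/4 — not a tautology.
In G5: every assignment gives 1 — tautology.

only G5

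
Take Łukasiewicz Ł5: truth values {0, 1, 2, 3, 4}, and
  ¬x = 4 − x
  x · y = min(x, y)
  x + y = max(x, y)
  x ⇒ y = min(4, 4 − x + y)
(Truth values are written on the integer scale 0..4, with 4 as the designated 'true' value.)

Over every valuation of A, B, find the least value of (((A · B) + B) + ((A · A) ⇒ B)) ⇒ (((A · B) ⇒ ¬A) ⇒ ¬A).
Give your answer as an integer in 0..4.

2

Take A = 2, B = 2:
A · B = 2 · 2 = 2
(A · B) + B = 2 + 2 = 2
A · A = 2 · 2 = 2
(A · A) ⇒ B = 2 ⇒ 2 = 4
((A · B) + B) + ((A · A) ⇒ B) = 2 + 4 = 4
A · B = 2 · 2 = 2
¬A = ¬2 = 2
(A · B) ⇒ ¬A = 2 ⇒ 2 = 4
¬A = ¬2 = 2
((A · B) ⇒ ¬A) ⇒ ¬A = 4 ⇒ 2 = 2
(((A · B) + B) + ((A · A) ⇒ B)) ⇒ (((A · B) ⇒ ¬A) ⇒ ¬A) = 4 ⇒ 2 = 2
No assignment yields a value below 2, so this is the minimum.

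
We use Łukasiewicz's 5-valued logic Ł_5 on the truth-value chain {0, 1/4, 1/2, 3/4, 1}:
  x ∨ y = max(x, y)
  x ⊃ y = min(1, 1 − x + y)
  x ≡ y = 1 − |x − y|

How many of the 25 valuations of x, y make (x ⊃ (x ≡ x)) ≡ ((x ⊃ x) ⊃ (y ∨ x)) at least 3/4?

16

value 1: 9 assignments (counts)
value 3/4: 7 assignments (counts)
value 1/2: 5 assignments
value 1/4: 3 assignments
value 0: 1 assignment
So 16 of the 25 assignments meet the threshold.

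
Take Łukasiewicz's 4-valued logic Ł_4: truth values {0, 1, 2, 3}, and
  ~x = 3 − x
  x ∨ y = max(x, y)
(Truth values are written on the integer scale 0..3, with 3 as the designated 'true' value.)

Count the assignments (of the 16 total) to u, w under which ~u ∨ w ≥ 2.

u = 0, w = 0 ↦ 3  ≥
u = 0, w = 1 ↦ 3  ≥
u = 0, w = 2 ↦ 3  ≥
u = 0, w = 3 ↦ 3  ≥
u = 1, w = 0 ↦ 2  ≥
u = 1, w = 1 ↦ 2  ≥
u = 1, w = 2 ↦ 2  ≥
u = 1, w = 3 ↦ 3  ≥
u = 2, w = 0 ↦ 1  <
u = 2, w = 1 ↦ 1  <
u = 2, w = 2 ↦ 2  ≥
u = 2, w = 3 ↦ 3  ≥
u = 3, w = 0 ↦ 0  <
u = 3, w = 1 ↦ 1  <
u = 3, w = 2 ↦ 2  ≥
u = 3, w = 3 ↦ 3  ≥
So 12 of the 16 assignments meet the threshold.

12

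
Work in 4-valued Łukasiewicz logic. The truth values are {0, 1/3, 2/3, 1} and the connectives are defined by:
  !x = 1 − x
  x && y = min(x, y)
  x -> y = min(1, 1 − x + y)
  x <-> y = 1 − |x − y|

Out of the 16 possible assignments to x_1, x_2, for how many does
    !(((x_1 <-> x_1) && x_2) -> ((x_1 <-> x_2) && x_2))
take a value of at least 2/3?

x_1 = 0, x_2 = 0 ↦ 0  <
x_1 = 0, x_2 = 1/3 ↦ 0  <
x_1 = 0, x_2 = 2/3 ↦ 1/3  <
x_1 = 0, x_2 = 1 ↦ 1  ≥
x_1 = 1/3, x_2 = 0 ↦ 0  <
x_1 = 1/3, x_2 = 1/3 ↦ 0  <
x_1 = 1/3, x_2 = 2/3 ↦ 0  <
x_1 = 1/3, x_2 = 1 ↦ 2/3  ≥
x_1 = 2/3, x_2 = 0 ↦ 0  <
x_1 = 2/3, x_2 = 1/3 ↦ 0  <
x_1 = 2/3, x_2 = 2/3 ↦ 0  <
x_1 = 2/3, x_2 = 1 ↦ 1/3  <
x_1 = 1, x_2 = 0 ↦ 0  <
x_1 = 1, x_2 = 1/3 ↦ 0  <
x_1 = 1, x_2 = 2/3 ↦ 0  <
x_1 = 1, x_2 = 1 ↦ 0  <
So 2 of the 16 assignments meet the threshold.

2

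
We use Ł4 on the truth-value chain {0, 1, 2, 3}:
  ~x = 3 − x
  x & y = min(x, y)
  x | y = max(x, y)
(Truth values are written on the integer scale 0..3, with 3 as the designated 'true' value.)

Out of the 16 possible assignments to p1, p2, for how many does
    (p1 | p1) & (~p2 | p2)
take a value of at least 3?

p1 = 0, p2 = 0 ↦ 0  <
p1 = 0, p2 = 1 ↦ 0  <
p1 = 0, p2 = 2 ↦ 0  <
p1 = 0, p2 = 3 ↦ 0  <
p1 = 1, p2 = 0 ↦ 1  <
p1 = 1, p2 = 1 ↦ 1  <
p1 = 1, p2 = 2 ↦ 1  <
p1 = 1, p2 = 3 ↦ 1  <
p1 = 2, p2 = 0 ↦ 2  <
p1 = 2, p2 = 1 ↦ 2  <
p1 = 2, p2 = 2 ↦ 2  <
p1 = 2, p2 = 3 ↦ 2  <
p1 = 3, p2 = 0 ↦ 3  ≥
p1 = 3, p2 = 1 ↦ 2  <
p1 = 3, p2 = 2 ↦ 2  <
p1 = 3, p2 = 3 ↦ 3  ≥
So 2 of the 16 assignments meet the threshold.

2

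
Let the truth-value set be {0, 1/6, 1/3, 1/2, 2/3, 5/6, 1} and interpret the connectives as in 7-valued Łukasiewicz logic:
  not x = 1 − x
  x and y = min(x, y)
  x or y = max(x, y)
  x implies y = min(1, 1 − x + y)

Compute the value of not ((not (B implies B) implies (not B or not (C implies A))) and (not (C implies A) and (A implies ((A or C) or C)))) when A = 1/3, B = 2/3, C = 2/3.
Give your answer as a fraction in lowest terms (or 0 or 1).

B implies B = 2/3 implies 2/3 = 1
not (B implies B) = not 1 = 0
not B = not 2/3 = 1/3
C implies A = 2/3 implies 1/3 = 2/3
not (C implies A) = not 2/3 = 1/3
not B or not (C implies A) = 1/3 or 1/3 = 1/3
not (B implies B) implies (not B or not (C implies A)) = 0 implies 1/3 = 1
C implies A = 2/3 implies 1/3 = 2/3
not (C implies A) = not 2/3 = 1/3
A or C = 1/3 or 2/3 = 2/3
(A or C) or C = 2/3 or 2/3 = 2/3
A implies ((A or C) or C) = 1/3 implies 2/3 = 1
not (C implies A) and (A implies ((A or C) or C)) = 1/3 and 1 = 1/3
(not (B implies B) implies (not B or not (C implies A))) and (not (C implies A) and (A implies ((A or C) or C))) = 1 and 1/3 = 1/3
not ((not (B implies B) implies (not B or not (C implies A))) and (not (C implies A) and (A implies ((A or C) or C)))) = not 1/3 = 2/3

2/3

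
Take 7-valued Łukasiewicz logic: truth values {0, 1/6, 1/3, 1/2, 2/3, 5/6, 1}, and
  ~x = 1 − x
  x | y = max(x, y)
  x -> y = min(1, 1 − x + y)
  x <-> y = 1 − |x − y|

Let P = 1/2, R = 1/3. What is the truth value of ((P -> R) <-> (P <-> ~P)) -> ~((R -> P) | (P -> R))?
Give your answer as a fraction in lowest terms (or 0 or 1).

P -> R = 1/2 -> 1/3 = 5/6
~P = ~1/2 = 1/2
P <-> ~P = 1/2 <-> 1/2 = 1
(P -> R) <-> (P <-> ~P) = 5/6 <-> 1 = 5/6
R -> P = 1/3 -> 1/2 = 1
P -> R = 1/2 -> 1/3 = 5/6
(R -> P) | (P -> R) = 1 | 5/6 = 1
~((R -> P) | (P -> R)) = ~1 = 0
((P -> R) <-> (P <-> ~P)) -> ~((R -> P) | (P -> R)) = 5/6 -> 0 = 1/6

1/6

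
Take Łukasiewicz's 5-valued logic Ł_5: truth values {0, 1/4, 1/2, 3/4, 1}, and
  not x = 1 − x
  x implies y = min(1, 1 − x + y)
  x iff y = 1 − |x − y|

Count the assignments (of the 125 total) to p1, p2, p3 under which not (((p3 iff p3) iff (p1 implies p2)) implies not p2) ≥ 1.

value 1: 25 assignments (counts)
value 3/4: 20 assignments
value 1/2: 20 assignments
value 1/4: 15 assignments
value 0: 45 assignments
So 25 of the 125 assignments meet the threshold.

25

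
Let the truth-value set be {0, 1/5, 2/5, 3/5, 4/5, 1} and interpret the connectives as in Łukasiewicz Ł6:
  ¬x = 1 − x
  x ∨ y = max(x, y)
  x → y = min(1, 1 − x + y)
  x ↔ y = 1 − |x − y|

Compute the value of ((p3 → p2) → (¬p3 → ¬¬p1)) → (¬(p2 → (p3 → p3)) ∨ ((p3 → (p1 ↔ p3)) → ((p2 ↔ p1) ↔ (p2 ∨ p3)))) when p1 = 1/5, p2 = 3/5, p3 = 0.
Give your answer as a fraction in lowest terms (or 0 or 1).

p3 → p2 = 0 → 3/5 = 1
¬p3 = ¬0 = 1
¬p1 = ¬1/5 = 4/5
¬¬p1 = ¬4/5 = 1/5
¬p3 → ¬¬p1 = 1 → 1/5 = 1/5
(p3 → p2) → (¬p3 → ¬¬p1) = 1 → 1/5 = 1/5
p3 → p3 = 0 → 0 = 1
p2 → (p3 → p3) = 3/5 → 1 = 1
¬(p2 → (p3 → p3)) = ¬1 = 0
p1 ↔ p3 = 1/5 ↔ 0 = 4/5
p3 → (p1 ↔ p3) = 0 → 4/5 = 1
p2 ↔ p1 = 3/5 ↔ 1/5 = 3/5
p2 ∨ p3 = 3/5 ∨ 0 = 3/5
(p2 ↔ p1) ↔ (p2 ∨ p3) = 3/5 ↔ 3/5 = 1
(p3 → (p1 ↔ p3)) → ((p2 ↔ p1) ↔ (p2 ∨ p3)) = 1 → 1 = 1
¬(p2 → (p3 → p3)) ∨ ((p3 → (p1 ↔ p3)) → ((p2 ↔ p1) ↔ (p2 ∨ p3))) = 0 ∨ 1 = 1
((p3 → p2) → (¬p3 → ¬¬p1)) → (¬(p2 → (p3 → p3)) ∨ ((p3 → (p1 ↔ p3)) → ((p2 ↔ p1) ↔ (p2 ∨ p3)))) = 1/5 → 1 = 1

1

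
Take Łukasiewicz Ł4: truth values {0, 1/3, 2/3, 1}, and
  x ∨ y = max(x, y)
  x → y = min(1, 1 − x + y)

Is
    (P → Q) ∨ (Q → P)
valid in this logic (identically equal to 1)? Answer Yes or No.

Yes

P = 0, Q = 0 ↦ 1
P = 0, Q = 1/3 ↦ 1
P = 0, Q = 2/3 ↦ 1
P = 0, Q = 1 ↦ 1
P = 1/3, Q = 0 ↦ 1
P = 1/3, Q = 1/3 ↦ 1
P = 1/3, Q = 2/3 ↦ 1
P = 1/3, Q = 1 ↦ 1
P = 2/3, Q = 0 ↦ 1
P = 2/3, Q = 1/3 ↦ 1
P = 2/3, Q = 2/3 ↦ 1
P = 2/3, Q = 1 ↦ 1
P = 1, Q = 0 ↦ 1
P = 1, Q = 1/3 ↦ 1
P = 1, Q = 2/3 ↦ 1
P = 1, Q = 1 ↦ 1
Every assignment gives a value ≥ 1.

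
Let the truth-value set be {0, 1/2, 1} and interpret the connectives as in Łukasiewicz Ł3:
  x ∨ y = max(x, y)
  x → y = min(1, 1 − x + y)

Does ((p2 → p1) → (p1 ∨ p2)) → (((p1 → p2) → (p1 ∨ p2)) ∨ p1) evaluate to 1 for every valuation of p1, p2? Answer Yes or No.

No

Counterexample: take p1 = 0, p2 = 1/2.
p2 → p1 = 1/2 → 0 = 1/2
p1 ∨ p2 = 0 ∨ 1/2 = 1/2
(p2 → p1) → (p1 ∨ p2) = 1/2 → 1/2 = 1
p1 → p2 = 0 → 1/2 = 1
p1 ∨ p2 = 0 ∨ 1/2 = 1/2
(p1 → p2) → (p1 ∨ p2) = 1 → 1/2 = 1/2
((p1 → p2) → (p1 ∨ p2)) ∨ p1 = 1/2 ∨ 0 = 1/2
((p2 → p1) → (p1 ∨ p2)) → (((p1 → p2) → (p1 ∨ p2)) ∨ p1) = 1 → 1/2 = 1/2
This gives 1/2 ≠ 1.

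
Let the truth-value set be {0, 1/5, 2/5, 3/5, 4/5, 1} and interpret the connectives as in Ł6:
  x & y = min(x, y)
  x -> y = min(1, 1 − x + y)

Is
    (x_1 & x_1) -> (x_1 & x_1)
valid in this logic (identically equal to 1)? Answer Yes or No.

Yes

x_1 = 0 ↦ 1
x_1 = 1/5 ↦ 1
x_1 = 2/5 ↦ 1
x_1 = 3/5 ↦ 1
x_1 = 4/5 ↦ 1
x_1 = 1 ↦ 1
Every assignment gives a value ≥ 1.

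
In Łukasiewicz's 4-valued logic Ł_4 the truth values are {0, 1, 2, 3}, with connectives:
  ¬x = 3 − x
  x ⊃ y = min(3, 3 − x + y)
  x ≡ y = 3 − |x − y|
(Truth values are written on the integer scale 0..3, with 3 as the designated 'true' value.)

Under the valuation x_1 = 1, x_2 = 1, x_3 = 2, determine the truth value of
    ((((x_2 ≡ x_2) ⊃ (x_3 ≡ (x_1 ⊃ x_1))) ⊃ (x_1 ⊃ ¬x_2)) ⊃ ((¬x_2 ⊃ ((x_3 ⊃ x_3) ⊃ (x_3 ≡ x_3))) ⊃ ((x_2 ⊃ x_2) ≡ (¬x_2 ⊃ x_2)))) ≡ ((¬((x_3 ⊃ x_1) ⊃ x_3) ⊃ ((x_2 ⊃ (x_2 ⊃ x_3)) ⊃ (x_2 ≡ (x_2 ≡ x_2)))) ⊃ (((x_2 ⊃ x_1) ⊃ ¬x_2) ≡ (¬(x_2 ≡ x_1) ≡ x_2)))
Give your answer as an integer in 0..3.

2

x_2 ≡ x_2 = 1 ≡ 1 = 3
x_1 ⊃ x_1 = 1 ⊃ 1 = 3
x_3 ≡ (x_1 ⊃ x_1) = 2 ≡ 3 = 2
(x_2 ≡ x_2) ⊃ (x_3 ≡ (x_1 ⊃ x_1)) = 3 ⊃ 2 = 2
¬x_2 = ¬1 = 2
x_1 ⊃ ¬x_2 = 1 ⊃ 2 = 3
((x_2 ≡ x_2) ⊃ (x_3 ≡ (x_1 ⊃ x_1))) ⊃ (x_1 ⊃ ¬x_2) = 2 ⊃ 3 = 3
¬x_2 = ¬1 = 2
x_3 ⊃ x_3 = 2 ⊃ 2 = 3
x_3 ≡ x_3 = 2 ≡ 2 = 3
(x_3 ⊃ x_3) ⊃ (x_3 ≡ x_3) = 3 ⊃ 3 = 3
¬x_2 ⊃ ((x_3 ⊃ x_3) ⊃ (x_3 ≡ x_3)) = 2 ⊃ 3 = 3
x_2 ⊃ x_2 = 1 ⊃ 1 = 3
¬x_2 = ¬1 = 2
¬x_2 ⊃ x_2 = 2 ⊃ 1 = 2
(x_2 ⊃ x_2) ≡ (¬x_2 ⊃ x_2) = 3 ≡ 2 = 2
(¬x_2 ⊃ ((x_3 ⊃ x_3) ⊃ (x_3 ≡ x_3))) ⊃ ((x_2 ⊃ x_2) ≡ (¬x_2 ⊃ x_2)) = 3 ⊃ 2 = 2
(((x_2 ≡ x_2) ⊃ (x_3 ≡ (x_1 ⊃ x_1))) ⊃ (x_1 ⊃ ¬x_2)) ⊃ ((¬x_2 ⊃ ((x_3 ⊃ x_3) ⊃ (x_3 ≡ x_3))) ⊃ ((x_2 ⊃ x_2) ≡ (¬x_2 ⊃ x_2))) = 3 ⊃ 2 = 2
x_3 ⊃ x_1 = 2 ⊃ 1 = 2
(x_3 ⊃ x_1) ⊃ x_3 = 2 ⊃ 2 = 3
¬((x_3 ⊃ x_1) ⊃ x_3) = ¬3 = 0
x_2 ⊃ x_3 = 1 ⊃ 2 = 3
x_2 ⊃ (x_2 ⊃ x_3) = 1 ⊃ 3 = 3
x_2 ≡ x_2 = 1 ≡ 1 = 3
x_2 ≡ (x_2 ≡ x_2) = 1 ≡ 3 = 1
(x_2 ⊃ (x_2 ⊃ x_3)) ⊃ (x_2 ≡ (x_2 ≡ x_2)) = 3 ⊃ 1 = 1
¬((x_3 ⊃ x_1) ⊃ x_3) ⊃ ((x_2 ⊃ (x_2 ⊃ x_3)) ⊃ (x_2 ≡ (x_2 ≡ x_2))) = 0 ⊃ 1 = 3
x_2 ⊃ x_1 = 1 ⊃ 1 = 3
¬x_2 = ¬1 = 2
(x_2 ⊃ x_1) ⊃ ¬x_2 = 3 ⊃ 2 = 2
x_2 ≡ x_1 = 1 ≡ 1 = 3
¬(x_2 ≡ x_1) = ¬3 = 0
¬(x_2 ≡ x_1) ≡ x_2 = 0 ≡ 1 = 2
((x_2 ⊃ x_1) ⊃ ¬x_2) ≡ (¬(x_2 ≡ x_1) ≡ x_2) = 2 ≡ 2 = 3
(¬((x_3 ⊃ x_1) ⊃ x_3) ⊃ ((x_2 ⊃ (x_2 ⊃ x_3)) ⊃ (x_2 ≡ (x_2 ≡ x_2)))) ⊃ (((x_2 ⊃ x_1) ⊃ ¬x_2) ≡ (¬(x_2 ≡ x_1) ≡ x_2)) = 3 ⊃ 3 = 3
((((x_2 ≡ x_2) ⊃ (x_3 ≡ (x_1 ⊃ x_1))) ⊃ (x_1 ⊃ ¬x_2)) ⊃ ((¬x_2 ⊃ ((x_3 ⊃ x_3) ⊃ (x_3 ≡ x_3))) ⊃ ((x_2 ⊃ x_2) ≡ (¬x_2 ⊃ x_2)))) ≡ ((¬((x_3 ⊃ x_1) ⊃ x_3) ⊃ ((x_2 ⊃ (x_2 ⊃ x_3)) ⊃ (x_2 ≡ (x_2 ≡ x_2)))) ⊃ (((x_2 ⊃ x_1) ⊃ ¬x_2) ≡ (¬(x_2 ≡ x_1) ≡ x_2))) = 2 ≡ 3 = 2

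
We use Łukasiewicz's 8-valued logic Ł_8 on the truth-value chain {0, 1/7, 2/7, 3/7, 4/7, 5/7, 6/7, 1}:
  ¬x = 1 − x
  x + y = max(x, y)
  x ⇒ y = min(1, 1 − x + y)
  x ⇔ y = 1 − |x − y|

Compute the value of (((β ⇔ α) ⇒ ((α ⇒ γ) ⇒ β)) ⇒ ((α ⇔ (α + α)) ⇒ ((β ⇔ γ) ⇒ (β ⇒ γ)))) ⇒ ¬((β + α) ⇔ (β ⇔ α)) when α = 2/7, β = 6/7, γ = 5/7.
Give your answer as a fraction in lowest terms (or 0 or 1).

3/7

β ⇔ α = 6/7 ⇔ 2/7 = 3/7
α ⇒ γ = 2/7 ⇒ 5/7 = 1
(α ⇒ γ) ⇒ β = 1 ⇒ 6/7 = 6/7
(β ⇔ α) ⇒ ((α ⇒ γ) ⇒ β) = 3/7 ⇒ 6/7 = 1
α + α = 2/7 + 2/7 = 2/7
α ⇔ (α + α) = 2/7 ⇔ 2/7 = 1
β ⇔ γ = 6/7 ⇔ 5/7 = 6/7
β ⇒ γ = 6/7 ⇒ 5/7 = 6/7
(β ⇔ γ) ⇒ (β ⇒ γ) = 6/7 ⇒ 6/7 = 1
(α ⇔ (α + α)) ⇒ ((β ⇔ γ) ⇒ (β ⇒ γ)) = 1 ⇒ 1 = 1
((β ⇔ α) ⇒ ((α ⇒ γ) ⇒ β)) ⇒ ((α ⇔ (α + α)) ⇒ ((β ⇔ γ) ⇒ (β ⇒ γ))) = 1 ⇒ 1 = 1
β + α = 6/7 + 2/7 = 6/7
β ⇔ α = 6/7 ⇔ 2/7 = 3/7
(β + α) ⇔ (β ⇔ α) = 6/7 ⇔ 3/7 = 4/7
¬((β + α) ⇔ (β ⇔ α)) = ¬4/7 = 3/7
(((β ⇔ α) ⇒ ((α ⇒ γ) ⇒ β)) ⇒ ((α ⇔ (α + α)) ⇒ ((β ⇔ γ) ⇒ (β ⇒ γ)))) ⇒ ¬((β + α) ⇔ (β ⇔ α)) = 1 ⇒ 3/7 = 3/7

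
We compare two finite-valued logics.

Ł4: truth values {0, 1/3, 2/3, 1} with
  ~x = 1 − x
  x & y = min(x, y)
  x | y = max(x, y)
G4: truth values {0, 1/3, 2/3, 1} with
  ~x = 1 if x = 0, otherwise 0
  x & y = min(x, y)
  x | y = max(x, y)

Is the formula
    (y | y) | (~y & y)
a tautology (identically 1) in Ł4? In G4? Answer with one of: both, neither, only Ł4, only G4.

In Ł4: at y = 0 the value is 0 — not a tautology.
In G4: at y = 0 the value is 0 — not a tautology.

neither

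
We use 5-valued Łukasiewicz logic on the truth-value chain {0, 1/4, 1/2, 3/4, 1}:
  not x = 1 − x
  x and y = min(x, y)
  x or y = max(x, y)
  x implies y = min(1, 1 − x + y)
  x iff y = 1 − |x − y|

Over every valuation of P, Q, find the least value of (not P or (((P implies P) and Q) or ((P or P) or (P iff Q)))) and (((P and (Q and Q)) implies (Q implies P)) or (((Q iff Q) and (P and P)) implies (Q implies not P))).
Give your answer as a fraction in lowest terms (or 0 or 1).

1/2

Take P = 1/2, Q = 0:
not P = not 1/2 = 1/2
P implies P = 1/2 implies 1/2 = 1
(P implies P) and Q = 1 and 0 = 0
P or P = 1/2 or 1/2 = 1/2
P iff Q = 1/2 iff 0 = 1/2
(P or P) or (P iff Q) = 1/2 or 1/2 = 1/2
((P implies P) and Q) or ((P or P) or (P iff Q)) = 0 or 1/2 = 1/2
not P or (((P implies P) and Q) or ((P or P) or (P iff Q))) = 1/2 or 1/2 = 1/2
Q and Q = 0 and 0 = 0
P and (Q and Q) = 1/2 and 0 = 0
Q implies P = 0 implies 1/2 = 1
(P and (Q and Q)) implies (Q implies P) = 0 implies 1 = 1
Q iff Q = 0 iff 0 = 1
P and P = 1/2 and 1/2 = 1/2
(Q iff Q) and (P and P) = 1 and 1/2 = 1/2
not P = not 1/2 = 1/2
Q implies not P = 0 implies 1/2 = 1
((Q iff Q) and (P and P)) implies (Q implies not P) = 1/2 implies 1 = 1
((P and (Q and Q)) implies (Q implies P)) or (((Q iff Q) and (P and P)) implies (Q implies not P)) = 1 or 1 = 1
(not P or (((P implies P) and Q) or ((P or P) or (P iff Q)))) and (((P and (Q and Q)) implies (Q implies P)) or (((Q iff Q) and (P and P)) implies (Q implies not P))) = 1/2 and 1 = 1/2
No assignment yields a value below 1/2, so this is the minimum.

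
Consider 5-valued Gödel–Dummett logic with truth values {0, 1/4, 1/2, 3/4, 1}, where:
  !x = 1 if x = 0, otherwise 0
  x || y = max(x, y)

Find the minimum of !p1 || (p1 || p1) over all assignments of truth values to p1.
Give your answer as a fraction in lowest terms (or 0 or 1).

Take p1 = 1/4:
!p1 = !1/4 = 0
p1 || p1 = 1/4 || 1/4 = 1/4
!p1 || (p1 || p1) = 0 || 1/4 = 1/4
No assignment yields a value below 1/4, so this is the minimum.

1/4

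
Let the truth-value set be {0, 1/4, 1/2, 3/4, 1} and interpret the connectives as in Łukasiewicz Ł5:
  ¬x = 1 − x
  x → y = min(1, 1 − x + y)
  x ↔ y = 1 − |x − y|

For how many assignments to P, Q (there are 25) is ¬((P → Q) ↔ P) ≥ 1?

value 1: 6 assignments (counts)
value 3/4: 5 assignments
value 1/2: 6 assignments
value 1/4: 5 assignments
value 0: 3 assignments
So 6 of the 25 assignments meet the threshold.

6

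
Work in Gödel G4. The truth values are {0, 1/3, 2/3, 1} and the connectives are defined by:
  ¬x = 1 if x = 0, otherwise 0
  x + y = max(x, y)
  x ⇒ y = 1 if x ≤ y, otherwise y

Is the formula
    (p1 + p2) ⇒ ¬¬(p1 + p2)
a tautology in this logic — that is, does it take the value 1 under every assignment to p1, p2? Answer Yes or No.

p1 = 0, p2 = 0 ↦ 1
p1 = 0, p2 = 1/3 ↦ 1
p1 = 0, p2 = 2/3 ↦ 1
p1 = 0, p2 = 1 ↦ 1
p1 = 1/3, p2 = 0 ↦ 1
p1 = 1/3, p2 = 1/3 ↦ 1
p1 = 1/3, p2 = 2/3 ↦ 1
p1 = 1/3, p2 = 1 ↦ 1
p1 = 2/3, p2 = 0 ↦ 1
p1 = 2/3, p2 = 1/3 ↦ 1
p1 = 2/3, p2 = 2/3 ↦ 1
p1 = 2/3, p2 = 1 ↦ 1
p1 = 1, p2 = 0 ↦ 1
p1 = 1, p2 = 1/3 ↦ 1
p1 = 1, p2 = 2/3 ↦ 1
p1 = 1, p2 = 1 ↦ 1
Every assignment gives a value ≥ 1.

Yes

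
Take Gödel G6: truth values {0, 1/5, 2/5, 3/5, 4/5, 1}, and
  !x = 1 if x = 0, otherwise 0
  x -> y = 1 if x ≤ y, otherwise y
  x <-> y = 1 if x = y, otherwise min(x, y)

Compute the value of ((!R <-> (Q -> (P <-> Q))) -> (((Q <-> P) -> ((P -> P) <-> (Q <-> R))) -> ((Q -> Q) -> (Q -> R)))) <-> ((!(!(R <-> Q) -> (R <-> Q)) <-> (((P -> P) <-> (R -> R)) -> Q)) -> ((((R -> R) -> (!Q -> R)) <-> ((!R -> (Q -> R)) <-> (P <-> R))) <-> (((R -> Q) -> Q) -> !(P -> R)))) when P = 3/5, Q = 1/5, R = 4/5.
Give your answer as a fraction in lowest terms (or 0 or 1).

1

!R = !4/5 = 0
P <-> Q = 3/5 <-> 1/5 = 1/5
Q -> (P <-> Q) = 1/5 -> 1/5 = 1
!R <-> (Q -> (P <-> Q)) = 0 <-> 1 = 0
Q <-> P = 1/5 <-> 3/5 = 1/5
P -> P = 3/5 -> 3/5 = 1
Q <-> R = 1/5 <-> 4/5 = 1/5
(P -> P) <-> (Q <-> R) = 1 <-> 1/5 = 1/5
(Q <-> P) -> ((P -> P) <-> (Q <-> R)) = 1/5 -> 1/5 = 1
Q -> Q = 1/5 -> 1/5 = 1
Q -> R = 1/5 -> 4/5 = 1
(Q -> Q) -> (Q -> R) = 1 -> 1 = 1
((Q <-> P) -> ((P -> P) <-> (Q <-> R))) -> ((Q -> Q) -> (Q -> R)) = 1 -> 1 = 1
(!R <-> (Q -> (P <-> Q))) -> (((Q <-> P) -> ((P -> P) <-> (Q <-> R))) -> ((Q -> Q) -> (Q -> R))) = 0 -> 1 = 1
R <-> Q = 4/5 <-> 1/5 = 1/5
!(R <-> Q) = !1/5 = 0
R <-> Q = 4/5 <-> 1/5 = 1/5
!(R <-> Q) -> (R <-> Q) = 0 -> 1/5 = 1
!(!(R <-> Q) -> (R <-> Q)) = !1 = 0
P -> P = 3/5 -> 3/5 = 1
R -> R = 4/5 -> 4/5 = 1
(P -> P) <-> (R -> R) = 1 <-> 1 = 1
((P -> P) <-> (R -> R)) -> Q = 1 -> 1/5 = 1/5
!(!(R <-> Q) -> (R <-> Q)) <-> (((P -> P) <-> (R -> R)) -> Q) = 0 <-> 1/5 = 0
R -> R = 4/5 -> 4/5 = 1
!Q = !1/5 = 0
!Q -> R = 0 -> 4/5 = 1
(R -> R) -> (!Q -> R) = 1 -> 1 = 1
!R = !4/5 = 0
Q -> R = 1/5 -> 4/5 = 1
!R -> (Q -> R) = 0 -> 1 = 1
P <-> R = 3/5 <-> 4/5 = 3/5
(!R -> (Q -> R)) <-> (P <-> R) = 1 <-> 3/5 = 3/5
((R -> R) -> (!Q -> R)) <-> ((!R -> (Q -> R)) <-> (P <-> R)) = 1 <-> 3/5 = 3/5
R -> Q = 4/5 -> 1/5 = 1/5
(R -> Q) -> Q = 1/5 -> 1/5 = 1
P -> R = 3/5 -> 4/5 = 1
!(P -> R) = !1 = 0
((R -> Q) -> Q) -> !(P -> R) = 1 -> 0 = 0
(((R -> R) -> (!Q -> R)) <-> ((!R -> (Q -> R)) <-> (P <-> R))) <-> (((R -> Q) -> Q) -> !(P -> R)) = 3/5 <-> 0 = 0
(!(!(R <-> Q) -> (R <-> Q)) <-> (((P -> P) <-> (R -> R)) -> Q)) -> ((((R -> R) -> (!Q -> R)) <-> ((!R -> (Q -> R)) <-> (P <-> R))) <-> (((R -> Q) -> Q) -> !(P -> R))) = 0 -> 0 = 1
((!R <-> (Q -> (P <-> Q))) -> (((Q <-> P) -> ((P -> P) <-> (Q <-> R))) -> ((Q -> Q) -> (Q -> R)))) <-> ((!(!(R <-> Q) -> (R <-> Q)) <-> (((P -> P) <-> (R -> R)) -> Q)) -> ((((R -> R) -> (!Q -> R)) <-> ((!R -> (Q -> R)) <-> (P <-> R))) <-> (((R -> Q) -> Q) -> !(P -> R)))) = 1 <-> 1 = 1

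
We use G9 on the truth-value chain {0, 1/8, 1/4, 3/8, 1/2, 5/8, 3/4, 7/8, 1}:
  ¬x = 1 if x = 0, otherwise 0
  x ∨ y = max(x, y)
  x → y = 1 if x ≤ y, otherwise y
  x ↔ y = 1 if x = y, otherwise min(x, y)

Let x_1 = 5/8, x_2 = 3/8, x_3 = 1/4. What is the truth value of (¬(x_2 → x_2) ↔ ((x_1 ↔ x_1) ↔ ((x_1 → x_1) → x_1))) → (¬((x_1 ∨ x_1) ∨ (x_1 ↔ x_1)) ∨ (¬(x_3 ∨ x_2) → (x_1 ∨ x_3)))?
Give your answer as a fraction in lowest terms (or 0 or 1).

x_2 → x_2 = 3/8 → 3/8 = 1
¬(x_2 → x_2) = ¬1 = 0
x_1 ↔ x_1 = 5/8 ↔ 5/8 = 1
x_1 → x_1 = 5/8 → 5/8 = 1
(x_1 → x_1) → x_1 = 1 → 5/8 = 5/8
(x_1 ↔ x_1) ↔ ((x_1 → x_1) → x_1) = 1 ↔ 5/8 = 5/8
¬(x_2 → x_2) ↔ ((x_1 ↔ x_1) ↔ ((x_1 → x_1) → x_1)) = 0 ↔ 5/8 = 0
x_1 ∨ x_1 = 5/8 ∨ 5/8 = 5/8
x_1 ↔ x_1 = 5/8 ↔ 5/8 = 1
(x_1 ∨ x_1) ∨ (x_1 ↔ x_1) = 5/8 ∨ 1 = 1
¬((x_1 ∨ x_1) ∨ (x_1 ↔ x_1)) = ¬1 = 0
x_3 ∨ x_2 = 1/4 ∨ 3/8 = 3/8
¬(x_3 ∨ x_2) = ¬3/8 = 0
x_1 ∨ x_3 = 5/8 ∨ 1/4 = 5/8
¬(x_3 ∨ x_2) → (x_1 ∨ x_3) = 0 → 5/8 = 1
¬((x_1 ∨ x_1) ∨ (x_1 ↔ x_1)) ∨ (¬(x_3 ∨ x_2) → (x_1 ∨ x_3)) = 0 ∨ 1 = 1
(¬(x_2 → x_2) ↔ ((x_1 ↔ x_1) ↔ ((x_1 → x_1) → x_1))) → (¬((x_1 ∨ x_1) ∨ (x_1 ↔ x_1)) ∨ (¬(x_3 ∨ x_2) → (x_1 ∨ x_3))) = 0 → 1 = 1

1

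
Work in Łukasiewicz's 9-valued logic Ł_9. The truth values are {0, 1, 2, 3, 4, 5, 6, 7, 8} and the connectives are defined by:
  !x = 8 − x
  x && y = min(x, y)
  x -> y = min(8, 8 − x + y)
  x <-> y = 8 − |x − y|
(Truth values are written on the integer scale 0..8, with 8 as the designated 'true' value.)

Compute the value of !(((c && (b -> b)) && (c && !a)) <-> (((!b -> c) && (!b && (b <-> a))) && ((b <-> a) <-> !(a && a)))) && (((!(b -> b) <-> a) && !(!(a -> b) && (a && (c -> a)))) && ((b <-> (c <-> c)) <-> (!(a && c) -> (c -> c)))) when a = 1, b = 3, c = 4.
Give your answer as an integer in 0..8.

1

b -> b = 3 -> 3 = 8
c && (b -> b) = 4 && 8 = 4
!a = !1 = 7
c && !a = 4 && 7 = 4
(c && (b -> b)) && (c && !a) = 4 && 4 = 4
!b = !3 = 5
!b -> c = 5 -> 4 = 7
!b = !3 = 5
b <-> a = 3 <-> 1 = 6
!b && (b <-> a) = 5 && 6 = 5
(!b -> c) && (!b && (b <-> a)) = 7 && 5 = 5
b <-> a = 3 <-> 1 = 6
a && a = 1 && 1 = 1
!(a && a) = !1 = 7
(b <-> a) <-> !(a && a) = 6 <-> 7 = 7
((!b -> c) && (!b && (b <-> a))) && ((b <-> a) <-> !(a && a)) = 5 && 7 = 5
((c && (b -> b)) && (c && !a)) <-> (((!b -> c) && (!b && (b <-> a))) && ((b <-> a) <-> !(a && a))) = 4 <-> 5 = 7
!(((c && (b -> b)) && (c && !a)) <-> (((!b -> c) && (!b && (b <-> a))) && ((b <-> a) <-> !(a && a)))) = !7 = 1
b -> b = 3 -> 3 = 8
!(b -> b) = !8 = 0
!(b -> b) <-> a = 0 <-> 1 = 7
a -> b = 1 -> 3 = 8
!(a -> b) = !8 = 0
c -> a = 4 -> 1 = 5
a && (c -> a) = 1 && 5 = 1
!(a -> b) && (a && (c -> a)) = 0 && 1 = 0
!(!(a -> b) && (a && (c -> a))) = !0 = 8
(!(b -> b) <-> a) && !(!(a -> b) && (a && (c -> a))) = 7 && 8 = 7
c <-> c = 4 <-> 4 = 8
b <-> (c <-> c) = 3 <-> 8 = 3
a && c = 1 && 4 = 1
!(a && c) = !1 = 7
c -> c = 4 -> 4 = 8
!(a && c) -> (c -> c) = 7 -> 8 = 8
(b <-> (c <-> c)) <-> (!(a && c) -> (c -> c)) = 3 <-> 8 = 3
((!(b -> b) <-> a) && !(!(a -> b) && (a && (c -> a)))) && ((b <-> (c <-> c)) <-> (!(a && c) -> (c -> c))) = 7 && 3 = 3
!(((c && (b -> b)) && (c && !a)) <-> (((!b -> c) && (!b && (b <-> a))) && ((b <-> a) <-> !(a && a)))) && (((!(b -> b) <-> a) && !(!(a -> b) && (a && (c -> a)))) && ((b <-> (c <-> c)) <-> (!(a && c) -> (c -> c)))) = 1 && 3 = 1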